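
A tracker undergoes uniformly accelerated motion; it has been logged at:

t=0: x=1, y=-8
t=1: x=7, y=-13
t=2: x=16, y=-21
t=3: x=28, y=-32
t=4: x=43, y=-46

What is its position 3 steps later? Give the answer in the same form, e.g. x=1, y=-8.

First differences are (+6,-5), (+9,-8), (+12,-11), (+15,-14); their common second difference is (+3,-3) (constant acceleration).
step 5: x=43, y=-46 + (+18,-17) → x=61, y=-63
step 6: x=61, y=-63 + (+21,-20) → x=82, y=-83
step 7: x=82, y=-83 + (+24,-23) → x=106, y=-106

x=106, y=-106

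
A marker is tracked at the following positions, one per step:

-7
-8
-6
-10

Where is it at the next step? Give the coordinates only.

-2

Consecutive displacements -1, +2, -4 scale by a factor of -2 each step.
step 4: -10 + 8 → -2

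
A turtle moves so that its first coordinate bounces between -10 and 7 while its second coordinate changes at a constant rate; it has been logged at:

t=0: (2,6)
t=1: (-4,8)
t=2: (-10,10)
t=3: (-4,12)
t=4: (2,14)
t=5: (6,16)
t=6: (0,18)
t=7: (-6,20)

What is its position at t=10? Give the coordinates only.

The first coordinate reflects between -10 and 7, moving 6 per step.
  step 8: -6 → -8
  step 9: -8 → -2
  step 10: -2 → 4
The second coordinate changes by +2 each step: at step 10 it is 26.

(4,26)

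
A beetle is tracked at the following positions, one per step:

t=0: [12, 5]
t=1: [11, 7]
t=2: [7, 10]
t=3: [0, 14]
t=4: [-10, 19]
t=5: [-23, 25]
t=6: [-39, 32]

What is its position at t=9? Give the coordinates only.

Successive displacements: [-1, +2], [-4, +3], [-7, +4], [-10, +5], [-13, +6], [-16, +7] — each changes by [-3, +1].
step 7: [-39, 32] + [-19, +8] → [-58, 40]
step 8: [-58, 40] + [-22, +9] → [-80, 49]
step 9: [-80, 49] + [-25, +10] → [-105, 59]

[-105, 59]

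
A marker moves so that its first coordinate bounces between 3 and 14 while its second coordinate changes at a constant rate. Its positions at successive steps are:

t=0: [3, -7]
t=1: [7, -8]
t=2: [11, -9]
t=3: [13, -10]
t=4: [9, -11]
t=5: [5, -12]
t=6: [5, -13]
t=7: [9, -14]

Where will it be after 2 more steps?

[11, -16]

The first coordinate travels 4 per step and bounces off the walls at 3 and 14.
  step 8: 9 → 13
  step 9: 13 → 11
The second coordinate changes by -1 each step: at step 9 it is -16.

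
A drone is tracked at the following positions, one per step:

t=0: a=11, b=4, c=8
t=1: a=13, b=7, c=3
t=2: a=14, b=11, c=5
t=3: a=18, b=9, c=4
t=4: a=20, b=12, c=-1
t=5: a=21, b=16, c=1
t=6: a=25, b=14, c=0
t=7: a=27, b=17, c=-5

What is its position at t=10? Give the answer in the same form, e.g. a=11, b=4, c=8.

The moves between consecutive positions are (+2,+3,-5), (+1,+4,+2), (+4,-2,-1), (+2,+3,-5), (+1,+4,+2), (+4,-2,-1), (+2,+3,-5); they repeat the 3-cycle [(+2,+3,-5), (+1,+4,+2), (+4,-2,-1)].
step 8: apply (+1,+4,+2) → a=28, b=21, c=-3
step 9: apply (+4,-2,-1) → a=32, b=19, c=-4
step 10: apply (+2,+3,-5) → a=34, b=22, c=-9

a=34, b=22, c=-9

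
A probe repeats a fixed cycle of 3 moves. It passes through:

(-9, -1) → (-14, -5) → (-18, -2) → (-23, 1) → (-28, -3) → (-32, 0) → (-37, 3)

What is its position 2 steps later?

(-46, 2)

Step-to-step displacements: (-5, -4), (-4, +3), (-5, +3), (-5, -4), (-4, +3), (-5, +3) — a repeating cycle of length 3.
step 7: apply (-5, -4) → (-42, -1)
step 8: apply (-4, +3) → (-46, 2)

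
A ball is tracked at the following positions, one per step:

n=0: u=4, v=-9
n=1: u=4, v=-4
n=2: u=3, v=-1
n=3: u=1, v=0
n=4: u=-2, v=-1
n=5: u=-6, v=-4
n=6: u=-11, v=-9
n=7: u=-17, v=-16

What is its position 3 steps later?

Taking differences between consecutive positions: (+0, +5), (-1, +3), (-2, +1), (-3, -1), (-4, -3), (-5, -5), (-6, -7). These grow by (-1, -2) each step.
step 8: u=-17, v=-16 + (-7, -9) → u=-24, v=-25
step 9: u=-24, v=-25 + (-8, -11) → u=-32, v=-36
step 10: u=-32, v=-36 + (-9, -13) → u=-41, v=-49

u=-41, v=-49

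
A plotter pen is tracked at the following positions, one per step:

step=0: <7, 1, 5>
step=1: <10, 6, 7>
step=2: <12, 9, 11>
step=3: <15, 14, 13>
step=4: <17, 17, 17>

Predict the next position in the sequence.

<20, 22, 19>

The moves between consecutive positions are <+3, +5, +2>, <+2, +3, +4>, <+3, +5, +2>, <+2, +3, +4>; they repeat the 2-cycle [<+3, +5, +2>, <+2, +3, +4>].
step 5: apply <+3, +5, +2> → <20, 22, 19>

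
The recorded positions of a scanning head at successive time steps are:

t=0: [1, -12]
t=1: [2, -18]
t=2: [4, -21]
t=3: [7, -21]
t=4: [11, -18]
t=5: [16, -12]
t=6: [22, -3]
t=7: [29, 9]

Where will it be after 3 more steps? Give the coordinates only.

First differences are [+1, -6], [+2, -3], [+3, +0], [+4, +3], [+5, +6], [+6, +9], [+7, +12]; their common second difference is [+1, +3] (constant acceleration).
step 8: [29, 9] + [+8, +15] → [37, 24]
step 9: [37, 24] + [+9, +18] → [46, 42]
step 10: [46, 42] + [+10, +21] → [56, 63]

[56, 63]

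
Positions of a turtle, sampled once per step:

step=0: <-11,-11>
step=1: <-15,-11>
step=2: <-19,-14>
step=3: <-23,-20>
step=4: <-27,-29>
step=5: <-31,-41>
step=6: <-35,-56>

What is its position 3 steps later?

<-47,-119>

Taking differences between consecutive positions: <-4,+0>, <-4,-3>, <-4,-6>, <-4,-9>, <-4,-12>, <-4,-15>. These grow by <+0,-3> each step.
step 7: <-35,-56> + <-4,-18> → <-39,-74>
step 8: <-39,-74> + <-4,-21> → <-43,-95>
step 9: <-43,-95> + <-4,-24> → <-47,-119>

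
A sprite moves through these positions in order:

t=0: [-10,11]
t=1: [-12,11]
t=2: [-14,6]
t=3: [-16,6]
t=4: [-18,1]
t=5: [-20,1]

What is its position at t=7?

Differencing gives [-2,+0], [-2,-5], [-2,+0], [-2,-5], [-2,+0]. This is the pattern [-2,+0], [-2,-5] repeated.
step 6: apply [-2,-5] → [-22,-4]
step 7: apply [-2,+0] → [-24,-4]

[-24,-4]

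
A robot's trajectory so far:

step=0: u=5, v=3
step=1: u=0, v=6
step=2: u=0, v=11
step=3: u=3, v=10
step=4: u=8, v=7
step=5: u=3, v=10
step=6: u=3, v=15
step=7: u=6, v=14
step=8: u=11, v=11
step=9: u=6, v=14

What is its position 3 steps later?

u=14, v=15

Step-to-step displacements: (-5,+3), (+0,+5), (+3,-1), (+5,-3), (-5,+3), (+0,+5), (+3,-1), (+5,-3), (-5,+3) — a repeating cycle of length 4.
step 10: apply (+0,+5) → u=6, v=19
step 11: apply (+3,-1) → u=9, v=18
step 12: apply (+5,-3) → u=14, v=15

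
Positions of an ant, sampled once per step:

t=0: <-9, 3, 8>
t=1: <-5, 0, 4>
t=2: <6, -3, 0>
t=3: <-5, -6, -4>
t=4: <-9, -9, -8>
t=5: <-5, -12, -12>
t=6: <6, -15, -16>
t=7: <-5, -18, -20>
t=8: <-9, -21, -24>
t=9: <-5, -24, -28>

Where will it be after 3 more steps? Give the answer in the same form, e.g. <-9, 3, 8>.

The first coordinate repeats the cycle [-9, -5, 6, -5] with period 4; step 12 mod 4 = 0, giving -9.
The second coordinate changes by -3 each step, so at step 12 it is 3 + 12·(-3) = -33.
The third coordinate changes by -4 each step, so at step 12 it is 8 + 12·(-4) = -40.

<-9, -33, -40>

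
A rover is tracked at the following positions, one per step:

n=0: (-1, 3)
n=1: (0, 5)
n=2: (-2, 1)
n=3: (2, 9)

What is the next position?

(-6, -7)

The jumps are (+1, +2), (-2, -4), (+4, +8) — a geometric progression with ratio -2.
step 4: (2, 9) + (-8, -16) → (-6, -7)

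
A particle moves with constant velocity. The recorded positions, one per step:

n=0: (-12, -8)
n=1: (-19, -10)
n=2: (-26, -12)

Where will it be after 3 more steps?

The position changes by (-7, -2) every step.
step 3: (-26, -12) + (-7, -2) → (-33, -14)
step 4: (-33, -14) + (-7, -2) → (-40, -16)
step 5: (-40, -16) + (-7, -2) → (-47, -18)

(-47, -18)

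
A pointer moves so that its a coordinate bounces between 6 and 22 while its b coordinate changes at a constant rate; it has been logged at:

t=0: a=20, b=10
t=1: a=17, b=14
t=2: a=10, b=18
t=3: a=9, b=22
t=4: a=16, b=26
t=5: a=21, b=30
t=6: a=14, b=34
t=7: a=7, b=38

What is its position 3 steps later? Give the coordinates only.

The a coordinate travels 7 per step and bounces off the walls at 6 and 22.
  step 8: 7 → 12
  step 9: 12 → 19
  step 10: 19 → 18
The b coordinate changes by +4 each step: at step 10 it is 50.

a=18, b=50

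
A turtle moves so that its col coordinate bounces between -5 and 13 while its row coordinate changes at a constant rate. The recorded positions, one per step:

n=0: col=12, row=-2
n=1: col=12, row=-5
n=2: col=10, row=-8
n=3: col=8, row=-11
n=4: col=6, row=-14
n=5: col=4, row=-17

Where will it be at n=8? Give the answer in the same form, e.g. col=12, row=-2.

col=-2, row=-26

The col coordinate travels 2 per step and bounces off the walls at -5 and 13.
  step 6: 4 → 2
  step 7: 2 → 0
  step 8: 0 → -2
The row coordinate changes by -3 each step: at step 8 it is -26.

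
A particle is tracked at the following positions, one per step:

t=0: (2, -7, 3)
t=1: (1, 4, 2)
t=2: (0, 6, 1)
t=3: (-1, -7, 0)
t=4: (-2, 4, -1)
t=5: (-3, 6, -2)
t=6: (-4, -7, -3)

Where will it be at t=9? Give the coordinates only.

(-7, -7, -6)

First: linear, -1 per step → -7 at step 9.
Second: cycles through -7, 4, 6 every 3 steps. Step 9 lands at position 0 of the cycle → -7.
Third: linear, -1 per step → -6 at step 9.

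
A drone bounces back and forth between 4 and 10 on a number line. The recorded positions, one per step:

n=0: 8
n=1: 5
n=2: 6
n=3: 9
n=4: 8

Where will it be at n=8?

The value reflects between 4 and 10, moving 3 per step.
  step 5: 8 → 5
  step 6: 5 → 6
  step 7: 6 → 9
  step 8: 9 → 8

8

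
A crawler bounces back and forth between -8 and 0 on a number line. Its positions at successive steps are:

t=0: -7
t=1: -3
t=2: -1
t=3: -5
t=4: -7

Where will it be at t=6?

The value reflects between -8 and 0, moving 4 per step.
  step 5: -7 → -3
  step 6: -3 → -1

-1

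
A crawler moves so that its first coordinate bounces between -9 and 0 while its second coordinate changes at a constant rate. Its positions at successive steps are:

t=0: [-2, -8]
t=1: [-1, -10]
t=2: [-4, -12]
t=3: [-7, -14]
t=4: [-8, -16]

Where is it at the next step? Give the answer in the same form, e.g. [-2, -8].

The first coordinate travels 3 per step and bounces off the walls at -9 and 0.
  step 5: -8 → -5
The second coordinate changes by -2 each step: at step 5 it is -18.

[-5, -18]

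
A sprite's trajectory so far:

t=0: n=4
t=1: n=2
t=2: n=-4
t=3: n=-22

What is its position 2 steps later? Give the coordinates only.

Consecutive displacements -2, -6, -18 scale by a factor of 3 each step.
step 4: -22 − 54 → n=-76
step 5: -76 − 162 → n=-238

n=-238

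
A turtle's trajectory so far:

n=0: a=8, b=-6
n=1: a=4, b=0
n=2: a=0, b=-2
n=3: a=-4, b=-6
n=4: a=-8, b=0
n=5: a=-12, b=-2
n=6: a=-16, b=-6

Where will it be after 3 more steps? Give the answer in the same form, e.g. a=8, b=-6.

The a coordinate changes by -4 each step, so at step 9 it is 8 + 9·(-4) = -28.
The b coordinate repeats the cycle [-6, 0, -2] with period 3; step 9 mod 3 = 0, giving -6.

a=-28, b=-6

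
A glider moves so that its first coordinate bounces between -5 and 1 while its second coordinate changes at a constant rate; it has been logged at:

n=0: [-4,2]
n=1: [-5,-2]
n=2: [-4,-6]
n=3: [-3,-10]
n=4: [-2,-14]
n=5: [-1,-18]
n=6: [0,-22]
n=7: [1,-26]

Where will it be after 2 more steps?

[-1,-34]

The first coordinate reflects between -5 and 1, moving 1 per step.
  step 8: 1 → 0
  step 9: 0 → -1
The second coordinate changes by -4 each step: at step 9 it is -34.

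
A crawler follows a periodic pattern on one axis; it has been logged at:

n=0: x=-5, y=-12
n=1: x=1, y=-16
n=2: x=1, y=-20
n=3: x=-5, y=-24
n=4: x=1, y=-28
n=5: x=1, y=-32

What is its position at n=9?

X: cycles through -5, 1, 1 every 3 steps. Step 9 lands at position 0 of the cycle → -5.
Y: linear, -4 per step → -48 at step 9.

x=-5, y=-48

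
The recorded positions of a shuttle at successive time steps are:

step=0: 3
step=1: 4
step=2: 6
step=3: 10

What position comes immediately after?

18

The jumps are +1, +2, +4 — a geometric progression with ratio 2.
step 4: 10 + 8 → 18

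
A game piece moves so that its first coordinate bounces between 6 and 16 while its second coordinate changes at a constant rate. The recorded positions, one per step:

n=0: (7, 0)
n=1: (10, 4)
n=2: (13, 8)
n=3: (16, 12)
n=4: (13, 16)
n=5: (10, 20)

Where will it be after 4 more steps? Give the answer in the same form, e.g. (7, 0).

The first coordinate reflects between 6 and 16, moving 3 per step.
  step 6: 10 → 7
  step 7: 7 → 8
  step 8: 8 → 11
  step 9: 11 → 14
The second coordinate changes by +4 each step: at step 9 it is 36.

(14, 36)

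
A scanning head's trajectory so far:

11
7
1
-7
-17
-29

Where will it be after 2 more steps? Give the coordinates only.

-59

Taking differences between consecutive positions: -4, -6, -8, -10, -12. These grow by -2 each step.
step 6: -29 − 14 → -43
step 7: -43 − 16 → -59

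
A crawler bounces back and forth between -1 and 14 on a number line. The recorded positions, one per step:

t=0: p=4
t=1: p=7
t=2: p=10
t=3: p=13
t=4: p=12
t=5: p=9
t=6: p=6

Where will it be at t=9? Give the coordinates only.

p=1

The value travels 3 per step and bounces off the walls at -1 and 14.
  step 7: 6 → 3
  step 8: 3 → 0
  step 9: 0 → 1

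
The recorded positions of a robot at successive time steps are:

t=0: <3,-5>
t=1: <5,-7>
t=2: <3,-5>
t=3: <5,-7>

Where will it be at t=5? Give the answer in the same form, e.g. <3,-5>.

<5,-7>

The jumps are <+2,-2>, <-2,+2>, <+2,-2> — a geometric progression with ratio -1.
step 4: <5,-7> + <-2,+2> → <3,-5>
step 5: <3,-5> + <+2,-2> → <5,-7>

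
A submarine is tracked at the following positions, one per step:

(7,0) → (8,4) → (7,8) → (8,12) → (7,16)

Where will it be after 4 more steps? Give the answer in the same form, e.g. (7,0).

(7,32)

The first coordinate repeats the cycle [7, 8] with period 2; step 8 mod 2 = 0, giving 7.
The second coordinate changes by +4 each step, so at step 8 it is 0 + 8·(4) = 32.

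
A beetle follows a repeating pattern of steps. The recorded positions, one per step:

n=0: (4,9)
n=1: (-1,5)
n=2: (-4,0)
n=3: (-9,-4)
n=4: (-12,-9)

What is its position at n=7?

Step-to-step displacements: (-5,-4), (-3,-5), (-5,-4), (-3,-5) — a repeating cycle of length 2.
step 5: apply (-5,-4) → (-17,-13)
step 6: apply (-3,-5) → (-20,-18)
step 7: apply (-5,-4) → (-25,-22)

(-25,-22)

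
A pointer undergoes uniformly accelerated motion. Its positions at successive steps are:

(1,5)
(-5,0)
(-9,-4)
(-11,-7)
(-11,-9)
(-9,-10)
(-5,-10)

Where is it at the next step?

Successive displacements: (-6,-5), (-4,-4), (-2,-3), (+0,-2), (+2,-1), (+4,+0) — each changes by (+2,+1).
step 7: (-5,-10) + (+6,+1) → (1,-9)

(1,-9)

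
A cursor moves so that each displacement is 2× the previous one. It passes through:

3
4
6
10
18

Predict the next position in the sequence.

34

The jumps are +1, +2, +4, +8 — a geometric progression with ratio 2.
step 5: 18 + 16 → 34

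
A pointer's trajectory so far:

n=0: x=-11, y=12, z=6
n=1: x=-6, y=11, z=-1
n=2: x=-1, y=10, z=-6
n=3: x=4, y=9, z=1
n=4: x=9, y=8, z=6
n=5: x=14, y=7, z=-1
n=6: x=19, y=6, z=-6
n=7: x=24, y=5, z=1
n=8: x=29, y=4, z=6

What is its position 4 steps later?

The x coordinate changes by +5 each step, so at step 12 it is -11 + 12·(5) = 49.
The y coordinate changes by -1 each step, so at step 12 it is 12 + 12·(-1) = 0.
The z coordinate repeats the cycle [6, -1, -6, 1] with period 4; step 12 mod 4 = 0, giving 6.

x=49, y=0, z=6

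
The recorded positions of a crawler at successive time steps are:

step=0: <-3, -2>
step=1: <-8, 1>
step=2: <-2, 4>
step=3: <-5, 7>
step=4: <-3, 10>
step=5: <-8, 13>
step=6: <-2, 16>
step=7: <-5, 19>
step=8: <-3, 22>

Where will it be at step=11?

<-5, 31>

First: cycles through -3, -8, -2, -5 every 4 steps. Step 11 lands at position 3 of the cycle → -5.
Second: linear, +3 per step → 31 at step 11.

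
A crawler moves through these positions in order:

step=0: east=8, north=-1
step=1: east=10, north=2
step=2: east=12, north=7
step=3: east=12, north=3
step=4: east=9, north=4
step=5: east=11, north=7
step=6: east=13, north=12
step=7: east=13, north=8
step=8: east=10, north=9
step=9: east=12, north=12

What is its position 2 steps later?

Step-to-step displacements: (+2, +3), (+2, +5), (+0, -4), (-3, +1), (+2, +3), (+2, +5), (+0, -4), (-3, +1), (+2, +3) — a repeating cycle of length 4.
step 10: apply (+2, +5) → east=14, north=17
step 11: apply (+0, -4) → east=14, north=13

east=14, north=13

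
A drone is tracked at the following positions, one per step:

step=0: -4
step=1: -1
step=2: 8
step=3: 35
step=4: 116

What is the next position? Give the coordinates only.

359

Step-to-step displacements: +3, +9, +27, +81; each is 3× the previous.
step 5: 116 + 243 → 359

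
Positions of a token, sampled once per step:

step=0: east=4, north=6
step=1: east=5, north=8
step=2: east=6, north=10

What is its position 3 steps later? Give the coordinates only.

The position changes by (+1, +2) every step.
step 3: east=6, north=10 + (+1, +2) → east=7, north=12
step 4: east=7, north=12 + (+1, +2) → east=8, north=14
step 5: east=8, north=14 + (+1, +2) → east=9, north=16

east=9, north=16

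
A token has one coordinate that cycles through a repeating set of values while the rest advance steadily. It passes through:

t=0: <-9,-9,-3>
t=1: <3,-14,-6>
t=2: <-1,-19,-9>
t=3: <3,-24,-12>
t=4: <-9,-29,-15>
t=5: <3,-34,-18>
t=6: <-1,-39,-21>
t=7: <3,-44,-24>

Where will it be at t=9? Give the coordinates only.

<3,-54,-30>

The first coordinate repeats the cycle [-9, 3, -1, 3] with period 4; step 9 mod 4 = 1, giving 3.
The second coordinate changes by -5 each step, so at step 9 it is -9 + 9·(-5) = -54.
The third coordinate changes by -3 each step, so at step 9 it is -3 + 9·(-3) = -30.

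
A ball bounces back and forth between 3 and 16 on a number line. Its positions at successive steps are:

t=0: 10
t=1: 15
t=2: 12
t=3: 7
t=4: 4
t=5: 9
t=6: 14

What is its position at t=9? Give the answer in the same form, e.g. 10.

The value travels 5 per step and bounces off the walls at 3 and 16.
  step 7: 14 → 13
  step 8: 13 → 8
  step 9: 8 → 3

3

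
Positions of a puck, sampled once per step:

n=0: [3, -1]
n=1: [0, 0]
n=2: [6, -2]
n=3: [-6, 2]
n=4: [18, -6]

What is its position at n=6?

[66, -22]

Consecutive displacements [-3, +1], [+6, -2], [-12, +4], [+24, -8] scale by a factor of -2 each step.
step 5: [18, -6] + [-48, +16] → [-30, 10]
step 6: [-30, 10] + [+96, -32] → [66, -22]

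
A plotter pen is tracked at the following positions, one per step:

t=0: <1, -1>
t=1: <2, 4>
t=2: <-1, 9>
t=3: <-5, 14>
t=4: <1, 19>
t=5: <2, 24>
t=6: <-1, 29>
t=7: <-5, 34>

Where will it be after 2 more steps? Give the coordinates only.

The first coordinate repeats the cycle [1, 2, -1, -5] with period 4; step 9 mod 4 = 1, giving 2.
The second coordinate changes by +5 each step, so at step 9 it is -1 + 9·(5) = 44.

<2, 44>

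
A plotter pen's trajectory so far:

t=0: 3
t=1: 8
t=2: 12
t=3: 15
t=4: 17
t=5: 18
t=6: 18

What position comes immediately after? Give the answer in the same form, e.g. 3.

First differences are +5, +4, +3, +2, +1, +0; their common second difference is -1 (constant acceleration).
step 7: 18 − 1 → 17

17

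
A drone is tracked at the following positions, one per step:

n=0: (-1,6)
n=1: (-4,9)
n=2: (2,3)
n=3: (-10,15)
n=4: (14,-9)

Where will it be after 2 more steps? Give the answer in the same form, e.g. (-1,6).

Consecutive displacements (-3,+3), (+6,-6), (-12,+12), (+24,-24) scale by a factor of -2 each step.
step 5: (14,-9) + (-48,+48) → (-34,39)
step 6: (-34,39) + (+96,-96) → (62,-57)

(62,-57)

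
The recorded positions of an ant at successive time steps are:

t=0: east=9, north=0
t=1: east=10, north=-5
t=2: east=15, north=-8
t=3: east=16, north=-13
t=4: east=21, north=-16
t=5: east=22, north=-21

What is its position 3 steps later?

east=33, north=-32

Differencing gives (+1,-5), (+5,-3), (+1,-5), (+5,-3), (+1,-5). This is the pattern (+1,-5), (+5,-3) repeated.
step 6: apply (+5,-3) → east=27, north=-24
step 7: apply (+1,-5) → east=28, north=-29
step 8: apply (+5,-3) → east=33, north=-32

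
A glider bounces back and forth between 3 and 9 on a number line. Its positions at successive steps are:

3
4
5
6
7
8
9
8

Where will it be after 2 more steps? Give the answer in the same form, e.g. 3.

The value reflects between 3 and 9, moving 1 per step.
  step 8: 8 → 7
  step 9: 7 → 6

6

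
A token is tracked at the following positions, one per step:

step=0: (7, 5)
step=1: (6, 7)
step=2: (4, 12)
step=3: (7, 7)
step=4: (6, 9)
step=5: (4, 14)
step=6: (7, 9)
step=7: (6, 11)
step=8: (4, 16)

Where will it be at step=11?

Differencing gives (-1, +2), (-2, +5), (+3, -5), (-1, +2), (-2, +5), (+3, -5), (-1, +2), (-2, +5). This is the pattern (-1, +2), (-2, +5), (+3, -5) repeated.
step 9: apply (+3, -5) → (7, 11)
step 10: apply (-1, +2) → (6, 13)
step 11: apply (-2, +5) → (4, 18)

(4, 18)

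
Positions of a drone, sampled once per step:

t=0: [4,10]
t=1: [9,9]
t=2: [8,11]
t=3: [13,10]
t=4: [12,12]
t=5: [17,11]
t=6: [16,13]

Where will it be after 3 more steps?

[25,13]

Differencing gives [+5,-1], [-1,+2], [+5,-1], [-1,+2], [+5,-1], [-1,+2]. This is the pattern [+5,-1], [-1,+2] repeated.
step 7: apply [+5,-1] → [21,12]
step 8: apply [-1,+2] → [20,14]
step 9: apply [+5,-1] → [25,13]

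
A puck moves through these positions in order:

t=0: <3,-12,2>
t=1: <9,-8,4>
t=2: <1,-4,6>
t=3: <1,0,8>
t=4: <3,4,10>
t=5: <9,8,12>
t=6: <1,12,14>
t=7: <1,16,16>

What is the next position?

First: cycles through 3, 9, 1, 1 every 4 steps. Step 8 lands at position 0 of the cycle → 3.
Second: linear, +4 per step → 20 at step 8.
Third: linear, +2 per step → 18 at step 8.

<3,20,18>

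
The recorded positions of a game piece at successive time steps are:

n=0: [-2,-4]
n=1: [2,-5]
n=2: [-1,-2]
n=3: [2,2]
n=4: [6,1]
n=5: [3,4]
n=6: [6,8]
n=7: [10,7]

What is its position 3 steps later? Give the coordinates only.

The moves between consecutive positions are [+4,-1], [-3,+3], [+3,+4], [+4,-1], [-3,+3], [+3,+4], [+4,-1]; they repeat the 3-cycle [[+4,-1], [-3,+3], [+3,+4]].
step 8: apply [-3,+3] → [7,10]
step 9: apply [+3,+4] → [10,14]
step 10: apply [+4,-1] → [14,13]

[14,13]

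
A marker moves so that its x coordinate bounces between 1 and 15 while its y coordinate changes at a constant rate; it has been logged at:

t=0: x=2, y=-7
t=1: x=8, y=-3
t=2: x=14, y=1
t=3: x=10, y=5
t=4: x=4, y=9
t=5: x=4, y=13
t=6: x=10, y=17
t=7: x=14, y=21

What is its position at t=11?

x=12, y=37

The x coordinate reflects between 1 and 15, moving 6 per step.
  step 8: 14 → 8
  step 9: 8 → 2
  step 10: 2 → 6
  step 11: 6 → 12
The y coordinate changes by +4 each step: at step 11 it is 37.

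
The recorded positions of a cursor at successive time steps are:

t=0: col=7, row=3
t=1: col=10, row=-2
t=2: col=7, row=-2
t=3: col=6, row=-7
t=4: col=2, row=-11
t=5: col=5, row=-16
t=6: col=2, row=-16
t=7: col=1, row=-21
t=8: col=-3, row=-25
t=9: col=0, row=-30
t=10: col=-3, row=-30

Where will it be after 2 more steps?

col=-8, row=-39

The moves between consecutive positions are (+3,-5), (-3,+0), (-1,-5), (-4,-4), (+3,-5), (-3,+0), (-1,-5), (-4,-4), (+3,-5), (-3,+0); they repeat the 4-cycle [(+3,-5), (-3,+0), (-1,-5), (-4,-4)].
step 11: apply (-1,-5) → col=-4, row=-35
step 12: apply (-4,-4) → col=-8, row=-39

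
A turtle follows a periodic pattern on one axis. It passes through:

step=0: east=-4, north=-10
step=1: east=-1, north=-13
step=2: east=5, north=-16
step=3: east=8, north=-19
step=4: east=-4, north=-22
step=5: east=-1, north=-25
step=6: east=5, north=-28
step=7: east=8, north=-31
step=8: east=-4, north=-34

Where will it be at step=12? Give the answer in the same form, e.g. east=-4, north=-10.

East: cycles through -4, -1, 5, 8 every 4 steps. Step 12 lands at position 0 of the cycle → -4.
North: linear, -3 per step → -46 at step 12.

east=-4, north=-46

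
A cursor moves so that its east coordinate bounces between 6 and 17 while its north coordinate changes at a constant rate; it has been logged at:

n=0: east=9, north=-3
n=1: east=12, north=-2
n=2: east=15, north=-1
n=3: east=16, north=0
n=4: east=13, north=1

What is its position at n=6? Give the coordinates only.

east=7, north=3

The east coordinate reflects between 6 and 17, moving 3 per step.
  step 5: 13 → 10
  step 6: 10 → 7
The north coordinate changes by +1 each step: at step 6 it is 3.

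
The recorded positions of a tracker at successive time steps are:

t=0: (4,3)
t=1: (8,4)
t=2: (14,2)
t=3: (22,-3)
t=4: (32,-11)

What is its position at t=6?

(58,-36)

Successive displacements: (+4,+1), (+6,-2), (+8,-5), (+10,-8) — each changes by (+2,-3).
step 5: (32,-11) + (+12,-11) → (44,-22)
step 6: (44,-22) + (+14,-14) → (58,-36)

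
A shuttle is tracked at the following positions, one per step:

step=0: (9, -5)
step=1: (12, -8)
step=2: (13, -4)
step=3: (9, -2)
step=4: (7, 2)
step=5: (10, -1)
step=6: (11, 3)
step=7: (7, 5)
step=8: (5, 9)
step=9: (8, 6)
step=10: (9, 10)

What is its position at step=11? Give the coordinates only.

(5, 12)

Step-to-step displacements: (+3, -3), (+1, +4), (-4, +2), (-2, +4), (+3, -3), (+1, +4), (-4, +2), (-2, +4), (+3, -3), (+1, +4) — a repeating cycle of length 4.
step 11: apply (-4, +2) → (5, 12)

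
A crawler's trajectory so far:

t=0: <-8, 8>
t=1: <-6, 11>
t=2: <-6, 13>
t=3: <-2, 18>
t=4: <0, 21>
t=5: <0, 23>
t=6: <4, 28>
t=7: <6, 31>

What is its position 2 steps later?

Differencing gives <+2, +3>, <+0, +2>, <+4, +5>, <+2, +3>, <+0, +2>, <+4, +5>, <+2, +3>. This is the pattern <+2, +3>, <+0, +2>, <+4, +5> repeated.
step 8: apply <+0, +2> → <6, 33>
step 9: apply <+4, +5> → <10, 38>

<10, 38>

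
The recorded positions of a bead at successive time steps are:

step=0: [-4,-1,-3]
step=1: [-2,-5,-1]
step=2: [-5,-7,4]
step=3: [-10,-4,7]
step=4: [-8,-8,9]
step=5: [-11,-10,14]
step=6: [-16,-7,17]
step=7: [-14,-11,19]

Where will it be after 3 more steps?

Differencing gives [+2,-4,+2], [-3,-2,+5], [-5,+3,+3], [+2,-4,+2], [-3,-2,+5], [-5,+3,+3], [+2,-4,+2]. This is the pattern [+2,-4,+2], [-3,-2,+5], [-5,+3,+3] repeated.
step 8: apply [-3,-2,+5] → [-17,-13,24]
step 9: apply [-5,+3,+3] → [-22,-10,27]
step 10: apply [+2,-4,+2] → [-20,-14,29]

[-20,-14,29]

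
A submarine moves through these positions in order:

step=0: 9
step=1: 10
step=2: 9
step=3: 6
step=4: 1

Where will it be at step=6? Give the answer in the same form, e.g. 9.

First differences are +1, -1, -3, -5; their common second difference is -2 (constant acceleration).
step 5: 1 − 7 → -6
step 6: -6 − 9 → -15

-15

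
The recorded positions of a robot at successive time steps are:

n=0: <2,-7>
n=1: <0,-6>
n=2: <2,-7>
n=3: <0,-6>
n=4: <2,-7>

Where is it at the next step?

<0,-6>

The jumps are <-2,+1>, <+2,-1>, <-2,+1>, <+2,-1> — a geometric progression with ratio -1.
step 5: <2,-7> + <-2,+1> → <0,-6>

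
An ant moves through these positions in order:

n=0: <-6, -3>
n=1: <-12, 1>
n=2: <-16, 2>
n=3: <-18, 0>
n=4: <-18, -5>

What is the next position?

Taking differences between consecutive positions: <-6, +4>, <-4, +1>, <-2, -2>, <+0, -5>. These grow by <+2, -3> each step.
step 5: <-18, -5> + <+2, -8> → <-16, -13>

<-16, -13>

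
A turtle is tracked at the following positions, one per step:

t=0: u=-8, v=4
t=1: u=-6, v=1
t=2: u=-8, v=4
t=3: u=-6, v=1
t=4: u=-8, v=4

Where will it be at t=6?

Step-to-step displacements: (+2, -3), (-2, +3), (+2, -3), (-2, +3); each is -1× the previous.
step 5: u=-8, v=4 + (+2, -3) → u=-6, v=1
step 6: u=-6, v=1 + (-2, +3) → u=-8, v=4

u=-8, v=4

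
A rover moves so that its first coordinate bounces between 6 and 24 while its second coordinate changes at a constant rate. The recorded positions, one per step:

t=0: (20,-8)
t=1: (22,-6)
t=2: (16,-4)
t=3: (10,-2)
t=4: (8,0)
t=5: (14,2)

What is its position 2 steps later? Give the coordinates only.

The first coordinate travels 6 per step and bounces off the walls at 6 and 24.
  step 6: 14 → 20
  step 7: 20 → 22
The second coordinate changes by +2 each step: at step 7 it is 6.

(22,6)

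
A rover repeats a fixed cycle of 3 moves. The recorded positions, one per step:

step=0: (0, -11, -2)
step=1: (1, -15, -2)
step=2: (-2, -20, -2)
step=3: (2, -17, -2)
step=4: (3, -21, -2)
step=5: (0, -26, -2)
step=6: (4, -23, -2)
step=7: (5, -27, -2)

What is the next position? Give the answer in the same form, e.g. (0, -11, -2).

The moves between consecutive positions are (+1, -4, +0), (-3, -5, +0), (+4, +3, +0), (+1, -4, +0), (-3, -5, +0), (+4, +3, +0), (+1, -4, +0); they repeat the 3-cycle [(+1, -4, +0), (-3, -5, +0), (+4, +3, +0)].
step 8: apply (-3, -5, +0) → (2, -32, -2)

(2, -32, -2)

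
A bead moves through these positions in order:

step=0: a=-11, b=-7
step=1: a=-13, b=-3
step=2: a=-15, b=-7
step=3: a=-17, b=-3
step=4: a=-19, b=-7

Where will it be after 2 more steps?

A: linear, -2 per step → -23 at step 6.
B: cycles through -7, -3 every 2 steps. Step 6 lands at position 0 of the cycle → -7.

a=-23, b=-7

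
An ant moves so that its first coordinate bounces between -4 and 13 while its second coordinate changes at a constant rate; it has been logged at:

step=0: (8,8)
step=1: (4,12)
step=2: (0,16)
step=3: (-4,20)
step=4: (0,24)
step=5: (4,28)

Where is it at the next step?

The first coordinate reflects between -4 and 13, moving 4 per step.
  step 6: 4 → 8
The second coordinate changes by +4 each step: at step 6 it is 32.

(8,32)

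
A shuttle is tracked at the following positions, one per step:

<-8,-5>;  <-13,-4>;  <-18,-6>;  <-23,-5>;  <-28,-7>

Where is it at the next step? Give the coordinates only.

The moves between consecutive positions are <-5,+1>, <-5,-2>, <-5,+1>, <-5,-2>; they repeat the 2-cycle [<-5,+1>, <-5,-2>].
step 5: apply <-5,+1> → <-33,-6>

<-33,-6>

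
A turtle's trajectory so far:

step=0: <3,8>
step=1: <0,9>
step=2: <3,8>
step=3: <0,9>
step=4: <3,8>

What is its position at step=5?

Step-to-step displacements: <-3,+1>, <+3,-1>, <-3,+1>, <+3,-1>; each is -1× the previous.
step 5: <3,8> + <-3,+1> → <0,9>

<0,9>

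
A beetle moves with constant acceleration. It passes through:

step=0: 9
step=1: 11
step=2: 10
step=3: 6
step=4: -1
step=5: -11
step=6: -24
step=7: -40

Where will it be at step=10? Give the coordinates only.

Successive displacements: +2, -1, -4, -7, -10, -13, -16 — each changes by -3.
step 8: -40 − 19 → -59
step 9: -59 − 22 → -81
step 10: -81 − 25 → -106

-106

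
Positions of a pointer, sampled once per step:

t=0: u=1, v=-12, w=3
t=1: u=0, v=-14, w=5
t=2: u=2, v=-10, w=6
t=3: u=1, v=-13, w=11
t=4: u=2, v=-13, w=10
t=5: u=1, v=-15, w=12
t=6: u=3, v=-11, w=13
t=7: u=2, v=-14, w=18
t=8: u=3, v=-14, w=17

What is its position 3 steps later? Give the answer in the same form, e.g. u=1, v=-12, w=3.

The moves between consecutive positions are (-1, -2, +2), (+2, +4, +1), (-1, -3, +5), (+1, +0, -1), (-1, -2, +2), (+2, +4, +1), (-1, -3, +5), (+1, +0, -1); they repeat the 4-cycle [(-1, -2, +2), (+2, +4, +1), (-1, -3, +5), (+1, +0, -1)].
step 9: apply (-1, -2, +2) → u=2, v=-16, w=19
step 10: apply (+2, +4, +1) → u=4, v=-12, w=20
step 11: apply (-1, -3, +5) → u=3, v=-15, w=25

u=3, v=-15, w=25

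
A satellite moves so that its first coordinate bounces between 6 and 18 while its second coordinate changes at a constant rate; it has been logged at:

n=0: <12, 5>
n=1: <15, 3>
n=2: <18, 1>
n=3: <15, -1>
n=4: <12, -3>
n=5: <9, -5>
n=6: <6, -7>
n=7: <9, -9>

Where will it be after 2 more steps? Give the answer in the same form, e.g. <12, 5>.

The first coordinate reflects between 6 and 18, moving 3 per step.
  step 8: 9 → 12
  step 9: 12 → 15
The second coordinate changes by -2 each step: at step 9 it is -13.

<15, -13>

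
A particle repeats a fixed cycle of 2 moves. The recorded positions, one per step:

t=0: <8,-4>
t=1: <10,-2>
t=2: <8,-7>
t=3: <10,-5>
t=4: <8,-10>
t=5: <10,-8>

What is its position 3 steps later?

Step-to-step displacements: <+2,+2>, <-2,-5>, <+2,+2>, <-2,-5>, <+2,+2> — a repeating cycle of length 2.
step 6: apply <-2,-5> → <8,-13>
step 7: apply <+2,+2> → <10,-11>
step 8: apply <-2,-5> → <8,-16>

<8,-16>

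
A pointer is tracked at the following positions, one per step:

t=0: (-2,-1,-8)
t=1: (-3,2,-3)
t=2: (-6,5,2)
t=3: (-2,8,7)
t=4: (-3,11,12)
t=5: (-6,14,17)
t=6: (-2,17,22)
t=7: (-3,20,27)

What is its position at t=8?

(-6,23,32)

First: cycles through -2, -3, -6 every 3 steps. Step 8 lands at position 2 of the cycle → -6.
Second: linear, +3 per step → 23 at step 8.
Third: linear, +5 per step → 32 at step 8.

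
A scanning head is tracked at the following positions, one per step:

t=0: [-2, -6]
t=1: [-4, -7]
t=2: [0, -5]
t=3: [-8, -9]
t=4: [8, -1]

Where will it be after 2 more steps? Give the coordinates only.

[40, 15]

Step-to-step displacements: [-2, -1], [+4, +2], [-8, -4], [+16, +8]; each is -2× the previous.
step 5: [8, -1] + [-32, -16] → [-24, -17]
step 6: [-24, -17] + [+64, +32] → [40, 15]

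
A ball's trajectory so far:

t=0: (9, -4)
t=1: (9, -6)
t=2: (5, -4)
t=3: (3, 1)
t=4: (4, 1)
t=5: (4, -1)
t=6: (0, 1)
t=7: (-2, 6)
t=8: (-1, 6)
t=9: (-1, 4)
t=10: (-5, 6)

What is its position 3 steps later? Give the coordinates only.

Step-to-step displacements: (+0, -2), (-4, +2), (-2, +5), (+1, +0), (+0, -2), (-4, +2), (-2, +5), (+1, +0), (+0, -2), (-4, +2) — a repeating cycle of length 4.
step 11: apply (-2, +5) → (-7, 11)
step 12: apply (+1, +0) → (-6, 11)
step 13: apply (+0, -2) → (-6, 9)

(-6, 9)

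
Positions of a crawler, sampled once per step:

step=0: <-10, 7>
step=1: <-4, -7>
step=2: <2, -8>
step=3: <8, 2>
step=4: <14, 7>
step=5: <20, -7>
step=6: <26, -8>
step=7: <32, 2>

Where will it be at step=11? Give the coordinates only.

<56, 2>

First: linear, +6 per step → 56 at step 11.
Second: cycles through 7, -7, -8, 2 every 4 steps. Step 11 lands at position 3 of the cycle → 2.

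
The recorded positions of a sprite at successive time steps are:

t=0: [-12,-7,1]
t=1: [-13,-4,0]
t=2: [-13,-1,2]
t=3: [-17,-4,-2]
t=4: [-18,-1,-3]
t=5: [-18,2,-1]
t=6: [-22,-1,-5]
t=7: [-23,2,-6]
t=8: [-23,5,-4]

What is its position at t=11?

[-28,8,-7]

The moves between consecutive positions are [-1,+3,-1], [+0,+3,+2], [-4,-3,-4], [-1,+3,-1], [+0,+3,+2], [-4,-3,-4], [-1,+3,-1], [+0,+3,+2]; they repeat the 3-cycle [[-1,+3,-1], [+0,+3,+2], [-4,-3,-4]].
step 9: apply [-4,-3,-4] → [-27,2,-8]
step 10: apply [-1,+3,-1] → [-28,5,-9]
step 11: apply [+0,+3,+2] → [-28,8,-7]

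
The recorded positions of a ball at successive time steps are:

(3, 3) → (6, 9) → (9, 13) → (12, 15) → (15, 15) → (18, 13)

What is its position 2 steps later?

Successive displacements: (+3, +6), (+3, +4), (+3, +2), (+3, +0), (+3, -2) — each changes by (+0, -2).
step 6: (18, 13) + (+3, -4) → (21, 9)
step 7: (21, 9) + (+3, -6) → (24, 3)

(24, 3)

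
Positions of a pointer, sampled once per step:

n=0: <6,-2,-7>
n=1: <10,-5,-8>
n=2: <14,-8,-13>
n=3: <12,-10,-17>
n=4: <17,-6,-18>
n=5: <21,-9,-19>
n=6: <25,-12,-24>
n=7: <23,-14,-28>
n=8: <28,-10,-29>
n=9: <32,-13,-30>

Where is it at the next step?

<36,-16,-35>

Step-to-step displacements: <+4,-3,-1>, <+4,-3,-5>, <-2,-2,-4>, <+5,+4,-1>, <+4,-3,-1>, <+4,-3,-5>, <-2,-2,-4>, <+5,+4,-1>, <+4,-3,-1> — a repeating cycle of length 4.
step 10: apply <+4,-3,-5> → <36,-16,-35>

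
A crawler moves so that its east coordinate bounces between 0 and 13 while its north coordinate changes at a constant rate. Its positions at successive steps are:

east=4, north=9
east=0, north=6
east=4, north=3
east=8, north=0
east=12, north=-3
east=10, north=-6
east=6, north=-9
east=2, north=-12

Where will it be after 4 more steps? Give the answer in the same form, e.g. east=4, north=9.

east=12, north=-24

The east coordinate travels 4 per step and bounces off the walls at 0 and 13.
  step 8: 2 → 2
  step 9: 2 → 6
  step 10: 6 → 10
  step 11: 10 → 12
The north coordinate changes by -3 each step: at step 11 it is -24.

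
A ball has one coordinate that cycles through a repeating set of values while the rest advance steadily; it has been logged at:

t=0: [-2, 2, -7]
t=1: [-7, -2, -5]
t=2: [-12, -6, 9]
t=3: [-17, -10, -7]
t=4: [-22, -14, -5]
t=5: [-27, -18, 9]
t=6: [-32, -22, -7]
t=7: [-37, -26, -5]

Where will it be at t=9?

[-47, -34, -7]

First: linear, -5 per step → -47 at step 9.
Second: linear, -4 per step → -34 at step 9.
Third: cycles through -7, -5, 9 every 3 steps. Step 9 lands at position 0 of the cycle → -7.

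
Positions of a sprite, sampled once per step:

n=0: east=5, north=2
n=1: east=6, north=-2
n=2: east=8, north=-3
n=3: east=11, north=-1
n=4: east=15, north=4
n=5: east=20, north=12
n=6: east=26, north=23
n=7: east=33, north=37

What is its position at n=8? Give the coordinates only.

First differences are (+1, -4), (+2, -1), (+3, +2), (+4, +5), (+5, +8), (+6, +11), (+7, +14); their common second difference is (+1, +3) (constant acceleration).
step 8: east=33, north=37 + (+8, +17) → east=41, north=54

east=41, north=54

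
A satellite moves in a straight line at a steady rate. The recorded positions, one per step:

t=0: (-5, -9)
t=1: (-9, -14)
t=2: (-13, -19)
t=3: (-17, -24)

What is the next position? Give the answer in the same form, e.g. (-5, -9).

(-21, -29)

Each step adds (-4, -5) to the position.
step 4: (-17, -24) + (-4, -5) → (-21, -29)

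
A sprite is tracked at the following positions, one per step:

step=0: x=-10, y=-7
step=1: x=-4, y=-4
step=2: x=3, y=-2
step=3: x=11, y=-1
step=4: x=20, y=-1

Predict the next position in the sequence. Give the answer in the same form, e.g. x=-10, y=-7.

Taking differences between consecutive positions: (+6,+3), (+7,+2), (+8,+1), (+9,+0). These grow by (+1,-1) each step.
step 5: x=20, y=-1 + (+10,-1) → x=30, y=-2

x=30, y=-2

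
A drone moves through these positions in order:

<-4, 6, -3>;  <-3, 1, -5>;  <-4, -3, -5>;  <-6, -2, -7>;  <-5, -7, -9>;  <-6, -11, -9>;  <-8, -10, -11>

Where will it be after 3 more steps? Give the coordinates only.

Differencing gives <+1, -5, -2>, <-1, -4, +0>, <-2, +1, -2>, <+1, -5, -2>, <-1, -4, +0>, <-2, +1, -2>. This is the pattern <+1, -5, -2>, <-1, -4, +0>, <-2, +1, -2> repeated.
step 7: apply <+1, -5, -2> → <-7, -15, -13>
step 8: apply <-1, -4, +0> → <-8, -19, -13>
step 9: apply <-2, +1, -2> → <-10, -18, -15>

<-10, -18, -15>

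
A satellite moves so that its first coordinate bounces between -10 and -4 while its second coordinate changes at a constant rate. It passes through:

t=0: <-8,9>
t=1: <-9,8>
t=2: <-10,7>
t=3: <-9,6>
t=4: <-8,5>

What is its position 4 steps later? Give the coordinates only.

The first coordinate reflects between -10 and -4, moving 1 per step.
  step 5: -8 → -7
  step 6: -7 → -6
  step 7: -6 → -5
  step 8: -5 → -4
The second coordinate changes by -1 each step: at step 8 it is 1.

<-4,1>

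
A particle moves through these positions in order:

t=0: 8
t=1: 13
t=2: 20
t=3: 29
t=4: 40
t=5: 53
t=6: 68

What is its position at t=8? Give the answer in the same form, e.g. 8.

First differences are +5, +7, +9, +11, +13, +15; their common second difference is +2 (constant acceleration).
step 7: 68 + 17 → 85
step 8: 85 + 19 → 104

104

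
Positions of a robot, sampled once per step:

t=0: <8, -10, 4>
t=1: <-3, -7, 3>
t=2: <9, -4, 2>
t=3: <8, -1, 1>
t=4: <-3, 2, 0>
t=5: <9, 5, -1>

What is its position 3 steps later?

The first coordinate repeats the cycle [8, -3, 9] with period 3; step 8 mod 3 = 2, giving 9.
The second coordinate changes by +3 each step, so at step 8 it is -10 + 8·(3) = 14.
The third coordinate changes by -1 each step, so at step 8 it is 4 + 8·(-1) = -4.

<9, 14, -4>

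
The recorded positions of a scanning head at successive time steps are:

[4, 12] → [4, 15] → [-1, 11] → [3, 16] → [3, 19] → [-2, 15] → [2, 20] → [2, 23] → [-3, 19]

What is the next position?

[1, 24]

Differencing gives [+0, +3], [-5, -4], [+4, +5], [+0, +3], [-5, -4], [+4, +5], [+0, +3], [-5, -4]. This is the pattern [+0, +3], [-5, -4], [+4, +5] repeated.
step 9: apply [+4, +5] → [1, 24]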